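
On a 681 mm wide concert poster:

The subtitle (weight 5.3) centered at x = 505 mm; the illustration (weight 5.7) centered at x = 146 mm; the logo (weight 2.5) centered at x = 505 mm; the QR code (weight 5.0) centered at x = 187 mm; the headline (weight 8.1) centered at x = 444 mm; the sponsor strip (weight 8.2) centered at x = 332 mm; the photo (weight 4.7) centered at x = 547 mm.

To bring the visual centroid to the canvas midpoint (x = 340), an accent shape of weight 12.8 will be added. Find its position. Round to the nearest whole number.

With the accent shape, Σw becomes 5.3 + 5.7 + 2.5 + 5.0 + 8.1 + 8.2 + 4.7 + 12.8 = 52.3.
x: need Σw·x = 52.3·340 = 17782.0. Existing = 5.3·505 + 5.7·146 + 2.5·505 + 5.0·187 + 8.1·444 + 8.2·332 + 4.7·547 = 14595.9. Remainder 3186.1 / 12.8 ≈ 248.91.

x ≈ 249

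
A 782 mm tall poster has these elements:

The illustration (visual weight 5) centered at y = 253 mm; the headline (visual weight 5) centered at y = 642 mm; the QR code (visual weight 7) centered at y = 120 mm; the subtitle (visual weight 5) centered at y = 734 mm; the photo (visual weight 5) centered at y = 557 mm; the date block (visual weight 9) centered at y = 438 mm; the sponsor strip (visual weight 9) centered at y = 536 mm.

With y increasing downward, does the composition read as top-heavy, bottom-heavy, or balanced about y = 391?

bottom-heavy

Weights sum to 5 + 5 + 7 + 5 + 5 + 9 + 9 = 45.
y: (5·253 + 5·642 + 7·120 + 5·734 + 5·557 + 9·438 + 9·536) / 45 = 20536 / 45 ≈ 456.36
Since 456.4 is below (larger y than) 391, the composition reads bottom-heavy.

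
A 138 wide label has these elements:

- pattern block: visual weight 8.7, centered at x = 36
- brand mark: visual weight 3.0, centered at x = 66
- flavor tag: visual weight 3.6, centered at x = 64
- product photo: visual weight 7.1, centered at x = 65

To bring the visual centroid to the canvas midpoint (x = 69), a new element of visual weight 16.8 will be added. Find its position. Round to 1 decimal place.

x ≈ 89.4

With the new element, Σw becomes 8.7 + 3.0 + 3.6 + 7.1 + 16.8 = 39.2.
x: target moment 39.2×69 = 2704.8; current 8.7·36 + 3.0·66 + 3.6·64 + 7.1·65 = 1203.1; the new element supplies 1501.7, so x = 1501.7/16.8 ≈ 89.39.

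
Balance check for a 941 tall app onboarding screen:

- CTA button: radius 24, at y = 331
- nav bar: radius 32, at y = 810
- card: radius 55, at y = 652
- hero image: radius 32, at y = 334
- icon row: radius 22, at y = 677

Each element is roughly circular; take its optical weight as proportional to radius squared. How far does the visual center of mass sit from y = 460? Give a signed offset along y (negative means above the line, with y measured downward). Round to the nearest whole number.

Weights ∝ r²: CTA button 24² = 576, nav bar 32² = 1024, card 55² = 3025, hero image 32² = 1024, icon row 22² = 484; Σw = 6133.
Σw·y = 576·331 + 1024·810 + 3025·652 + 1024·334 + 484·677 = 3662080, so ȳ = 3662080/6133 ≈ 597.11.
Offset from y = 460: 597.11 − 460 ≈ 137.11.

≈ 137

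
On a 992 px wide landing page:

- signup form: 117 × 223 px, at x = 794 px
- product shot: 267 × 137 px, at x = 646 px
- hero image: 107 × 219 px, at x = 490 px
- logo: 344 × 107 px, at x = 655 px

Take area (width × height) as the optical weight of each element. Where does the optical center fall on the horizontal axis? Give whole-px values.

Areas: signup form 117·223 = 26091, product shot 267·137 = 36579, hero image 107·219 = 23433, logo 344·107 = 36808. Total weight = 122911.
x: (26091·794 + 36579·646 + 23433·490 + 36808·655) / 122911 = 79937698 / 122911 ≈ 650.37

x ≈ 650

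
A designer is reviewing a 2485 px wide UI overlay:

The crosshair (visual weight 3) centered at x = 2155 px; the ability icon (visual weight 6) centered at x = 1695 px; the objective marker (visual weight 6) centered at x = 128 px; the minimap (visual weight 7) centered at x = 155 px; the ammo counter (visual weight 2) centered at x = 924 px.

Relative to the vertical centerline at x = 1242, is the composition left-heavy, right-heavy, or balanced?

Σw = 3 + 6 + 6 + 7 + 2 = 24.
x: (3·2155 + 6·1695 + 6·128 + 7·155 + 2·924) / 24 = 20336 / 24 ≈ 847.33
847.3 lies left of the midline 1242, so the layout is left-heavy.

left-heavy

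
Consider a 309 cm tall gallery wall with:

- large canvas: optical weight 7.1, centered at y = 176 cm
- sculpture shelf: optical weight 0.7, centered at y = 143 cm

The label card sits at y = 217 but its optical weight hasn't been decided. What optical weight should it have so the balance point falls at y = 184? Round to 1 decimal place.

w ≈ 2.6

Existing Σw = 7.8 (7.1 + 0.7); existing moment 7.1·176 + 0.7·143 = 1349.7.
Balance at y = 184 requires (1349.7 + w·217) / (7.8 + w) = 184.
Solving: w = (184·7.8 − 1349.7) / (217 − 184) = 85.5 / 33 ≈ 2.59.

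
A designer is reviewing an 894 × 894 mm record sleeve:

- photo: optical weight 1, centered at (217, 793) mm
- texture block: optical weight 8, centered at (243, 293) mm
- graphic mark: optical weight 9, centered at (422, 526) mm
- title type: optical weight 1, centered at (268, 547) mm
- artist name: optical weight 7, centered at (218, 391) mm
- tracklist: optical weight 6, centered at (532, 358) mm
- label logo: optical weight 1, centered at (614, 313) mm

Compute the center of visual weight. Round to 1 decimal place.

Σw = 1 + 8 + 9 + 1 + 7 + 6 + 1 = 33.
Σw·x = 11559; x̄ = 11559/33 ≈ 350.27.
y: moment 13616 / weight 33 ≈ 412.61

(350.3, 412.6)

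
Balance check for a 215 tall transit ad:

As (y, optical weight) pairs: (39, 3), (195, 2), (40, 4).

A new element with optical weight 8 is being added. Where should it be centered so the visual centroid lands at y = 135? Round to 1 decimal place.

y ≈ 203.5

With the new element, Σw becomes 3 + 2 + 4 + 8 = 17.
y: need Σw·y = 17·135 = 2295. Existing = 3·39 + 2·195 + 4·40 = 667. Remainder 1628 / 8 ≈ 203.50.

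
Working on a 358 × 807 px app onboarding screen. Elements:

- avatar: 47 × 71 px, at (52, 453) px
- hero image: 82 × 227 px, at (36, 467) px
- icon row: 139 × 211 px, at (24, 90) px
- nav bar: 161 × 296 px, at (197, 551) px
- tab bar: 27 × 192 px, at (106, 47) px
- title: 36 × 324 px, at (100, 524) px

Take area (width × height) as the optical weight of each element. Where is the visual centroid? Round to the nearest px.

(109, 393)

Taking area as weight: avatar 47·71 = 3337, hero image 82·227 = 18614, icon row 139·211 = 29329, nav bar 161·296 = 47656, tab bar 27·192 = 5184, title 36·324 = 11664. Sum 115784.
Σw·x = 12651660; x̄ = 12651660/115784 ≈ 109.27.
Σw·y = 45458049; ȳ = 45458049/115784 ≈ 392.61.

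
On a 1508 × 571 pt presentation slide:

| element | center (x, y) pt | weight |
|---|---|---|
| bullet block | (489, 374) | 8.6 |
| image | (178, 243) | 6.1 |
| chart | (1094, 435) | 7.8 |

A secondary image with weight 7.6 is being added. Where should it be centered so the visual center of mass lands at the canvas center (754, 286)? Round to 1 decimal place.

(1167.2, 68.0)

New total weight: (8.6 + 6.1 + 7.8) + 7.6 = 30.1.
x: target moment 30.1×754 = 22695.4; current 8.6·489 + 6.1·178 + 7.8·1094 = 13824.4; the secondary image supplies 8871.0, so x = 8871.0/7.6 ≈ 1167.24.
y: target moment 30.1×286 = 8608.6; current 8.6·374 + 6.1·243 + 7.8·435 = 8091.7; the secondary image supplies 516.9, so y = 516.9/7.6 ≈ 68.01.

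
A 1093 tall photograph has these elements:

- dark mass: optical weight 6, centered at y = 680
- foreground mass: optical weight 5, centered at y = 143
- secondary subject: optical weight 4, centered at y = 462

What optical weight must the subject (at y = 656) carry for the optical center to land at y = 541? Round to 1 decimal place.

Existing Σw = 15 (6 + 5 + 4); existing moment 6·680 + 5·143 + 4·462 = 6643.
Set Σw·y/Σw = 541: (6643 + 656w) = 541·(15 + w).
Rearranging, w·(656 − 541) = 541·15 − 6643 = 1472, so w ≈ 1472/115 = 12.80.

w ≈ 12.8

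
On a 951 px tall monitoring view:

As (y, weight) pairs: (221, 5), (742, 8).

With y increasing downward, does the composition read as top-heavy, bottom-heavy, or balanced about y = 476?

Weights sum to 5 + 8 = 13.
y: (5·221 + 8·742) / 13 = 7041 / 13 ≈ 541.62
541.6 lies below (larger y than) the midline 476, so the layout is bottom-heavy.

bottom-heavy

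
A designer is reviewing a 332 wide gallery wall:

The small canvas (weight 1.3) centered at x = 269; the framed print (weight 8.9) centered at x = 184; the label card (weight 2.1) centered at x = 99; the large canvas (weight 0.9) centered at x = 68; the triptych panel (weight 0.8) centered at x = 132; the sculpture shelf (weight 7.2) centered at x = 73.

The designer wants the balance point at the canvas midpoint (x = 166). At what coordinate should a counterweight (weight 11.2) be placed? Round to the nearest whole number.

x ≈ 222

With the counterweight, Σw becomes 1.3 + 8.9 + 2.1 + 0.9 + 0.8 + 7.2 + 11.2 = 32.4.
x: target moment 32.4×166 = 5378.4; current 1.3·269 + 8.9·184 + 2.1·99 + 0.9·68 + 0.8·132 + 7.2·73 = 2887.6; the counterweight supplies 2490.8, so x = 2490.8/11.2 ≈ 222.39.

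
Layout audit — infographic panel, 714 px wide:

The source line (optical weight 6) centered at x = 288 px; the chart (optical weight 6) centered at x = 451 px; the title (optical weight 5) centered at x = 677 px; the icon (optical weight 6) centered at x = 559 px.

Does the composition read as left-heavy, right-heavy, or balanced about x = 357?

right-heavy

Σw = 6 + 6 + 5 + 6 = 23.
x-moment: 6·288 + 6·451 + 5·677 + 6·559 = 11173; centroid 11173/23 ≈ 485.78.
485.8 vs midline 357 → right-heavy.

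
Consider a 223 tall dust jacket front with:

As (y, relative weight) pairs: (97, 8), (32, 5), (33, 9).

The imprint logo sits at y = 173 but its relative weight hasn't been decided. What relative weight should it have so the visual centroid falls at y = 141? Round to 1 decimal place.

Existing Σw = 22 (8 + 5 + 9); existing moment 8·97 + 5·32 + 9·33 = 1233.
Set Σw·y/Σw = 141: (1233 + 173w) = 141·(22 + w).
Solving: w = (141·22 − 1233) / (173 − 141) = 1869 / 32 ≈ 58.41.

w ≈ 58.4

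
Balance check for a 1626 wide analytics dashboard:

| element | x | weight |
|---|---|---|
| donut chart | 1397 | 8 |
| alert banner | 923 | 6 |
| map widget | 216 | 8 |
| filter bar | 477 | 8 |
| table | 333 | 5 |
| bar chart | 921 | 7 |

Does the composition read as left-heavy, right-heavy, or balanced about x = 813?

Σw = 8 + 6 + 8 + 8 + 5 + 7 = 42.
x: moment 30370 / weight 42 ≈ 723.10
723.1 vs midline 813 → left-heavy.

left-heavy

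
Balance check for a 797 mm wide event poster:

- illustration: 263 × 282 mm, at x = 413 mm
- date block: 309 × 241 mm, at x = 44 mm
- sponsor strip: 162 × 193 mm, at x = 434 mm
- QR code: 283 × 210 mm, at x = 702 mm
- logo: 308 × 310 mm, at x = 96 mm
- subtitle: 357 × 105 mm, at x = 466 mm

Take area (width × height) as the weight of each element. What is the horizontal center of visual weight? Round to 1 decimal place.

x ≈ 311.1

Areas → weights: illustration 263·282 = 74166, date block 309·241 = 74469, sponsor strip 162·193 = 31266, QR code 283·210 = 59430, logo 308·310 = 95480, subtitle 357·105 = 37485; Σw = 372296.
x: moment 115830588 / weight 372296 ≈ 311.12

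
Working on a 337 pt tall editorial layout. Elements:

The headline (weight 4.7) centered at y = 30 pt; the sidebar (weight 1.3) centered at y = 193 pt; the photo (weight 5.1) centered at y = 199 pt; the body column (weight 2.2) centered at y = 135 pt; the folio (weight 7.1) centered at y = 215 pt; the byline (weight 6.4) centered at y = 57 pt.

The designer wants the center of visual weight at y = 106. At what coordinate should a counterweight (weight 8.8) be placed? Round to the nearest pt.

y ≈ 20

After adding the counterweight, total weight = 4.7 + 1.3 + 5.1 + 2.2 + 7.1 + 6.4 + 8.8 = 35.6.
Along y: (3595.1 + 8.8·y) / 35.6 = 106 (existing moment 4.7·30 + 1.3·193 + 5.1·199 + 2.2·135 + 7.1·215 + 6.4·57 = 3595.1) ⇒ y = (3773.6 − 3595.1) / 8.8 ≈ 20.28.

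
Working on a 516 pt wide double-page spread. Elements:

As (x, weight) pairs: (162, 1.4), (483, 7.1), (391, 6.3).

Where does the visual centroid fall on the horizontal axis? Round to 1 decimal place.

x ≈ 413.5

Weights sum to 1.4 + 7.1 + 6.3 = 14.8.
x: (1.4·162 + 7.1·483 + 6.3·391) / 14.8 = 6119.4 / 14.8 ≈ 413.47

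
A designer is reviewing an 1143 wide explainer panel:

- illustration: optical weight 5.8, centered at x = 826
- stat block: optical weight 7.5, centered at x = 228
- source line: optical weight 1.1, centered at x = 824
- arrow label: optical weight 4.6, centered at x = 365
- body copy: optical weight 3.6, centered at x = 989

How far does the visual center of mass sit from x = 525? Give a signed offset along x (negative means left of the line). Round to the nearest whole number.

≈ 35

Weights sum to 5.8 + 7.5 + 1.1 + 4.6 + 3.6 = 22.6.
x-moment: 5.8·826 + 7.5·228 + 1.1·824 + 4.6·365 + 3.6·989 = 12646.6; centroid 12646.6/22.6 ≈ 559.58.
Against x = 525, that's 559.58 − 525 = 34.58.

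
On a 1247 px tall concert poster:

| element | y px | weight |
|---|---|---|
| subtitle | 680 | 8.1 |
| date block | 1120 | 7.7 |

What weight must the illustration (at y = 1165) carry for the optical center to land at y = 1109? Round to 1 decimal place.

w ≈ 60.5

Known weights sum to 8.1 + 7.7 = 15.8; their moment is 8.1·680 + 7.7·1120 = 14132.0.
Set Σw·y/Σw = 1109: (14132.0 + 1165w) = 1109·(15.8 + w).
So w = (1109·15.8 − 14132.0)/(1165 − 1109) = 3390.2/56 ≈ 60.54.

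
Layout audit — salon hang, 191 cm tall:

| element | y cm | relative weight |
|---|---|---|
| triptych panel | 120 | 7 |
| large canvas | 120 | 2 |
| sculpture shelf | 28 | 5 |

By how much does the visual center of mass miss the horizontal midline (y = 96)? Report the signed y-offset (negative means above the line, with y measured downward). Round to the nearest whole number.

≈ -9 cm

Σw = 7 + 2 + 5 = 14.
y-moment: 7·120 + 2·120 + 5·28 = 1220; centroid 1220/14 ≈ 87.14.
Difference: 87.14 − 96 ≈ -8.86.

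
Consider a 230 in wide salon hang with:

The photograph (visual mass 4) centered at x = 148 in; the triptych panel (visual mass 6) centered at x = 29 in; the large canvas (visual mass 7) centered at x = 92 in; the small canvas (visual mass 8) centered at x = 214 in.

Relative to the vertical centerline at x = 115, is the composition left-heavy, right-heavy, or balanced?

right-heavy

Total weight = 4 + 6 + 7 + 8 = 25.
x: (4·148 + 6·29 + 7·92 + 8·214) / 25 = 3122 / 25 ≈ 124.88
124.9 lies right of the midline 115, so the layout is right-heavy.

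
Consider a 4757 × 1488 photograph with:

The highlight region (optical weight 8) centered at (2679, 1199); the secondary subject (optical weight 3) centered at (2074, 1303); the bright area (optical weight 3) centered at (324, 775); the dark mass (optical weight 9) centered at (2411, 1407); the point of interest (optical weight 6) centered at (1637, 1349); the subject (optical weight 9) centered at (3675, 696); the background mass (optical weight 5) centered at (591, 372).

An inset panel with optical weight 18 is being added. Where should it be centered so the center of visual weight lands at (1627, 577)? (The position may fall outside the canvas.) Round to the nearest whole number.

(171, -528)

New total weight: (8 + 3 + 3 + 9 + 6 + 9 + 5) + 18 = 61.
x: target moment 61×1627 = 99247; current 8·2679 + 3·2074 + 3·324 + 9·2411 + 6·1637 + 9·3675 + 5·591 = 96177; the inset panel supplies 3070, so x = 3070/18 ≈ 170.56.
y: target moment 61×577 = 35197; current 8·1199 + 3·1303 + 3·775 + 9·1407 + 6·1349 + 9·696 + 5·372 = 44707; the inset panel supplies -9510, so y = -9510/18 ≈ -528.33.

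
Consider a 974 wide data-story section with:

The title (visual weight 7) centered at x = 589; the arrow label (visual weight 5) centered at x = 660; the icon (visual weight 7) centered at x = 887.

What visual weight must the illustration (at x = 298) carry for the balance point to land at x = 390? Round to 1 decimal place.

w ≈ 67.6

Fixed elements: Σw = 7 + 5 + 7 = 19, Σw·x = 7·589 + 5·660 + 7·887 = 13632.
Set Σw·x/Σw = 390: (13632 + 298w) = 390·(19 + w).
Rearranging, w·(298 − 390) = 390·19 − 13632 = -6222, so w ≈ -6222/-92 = 67.63.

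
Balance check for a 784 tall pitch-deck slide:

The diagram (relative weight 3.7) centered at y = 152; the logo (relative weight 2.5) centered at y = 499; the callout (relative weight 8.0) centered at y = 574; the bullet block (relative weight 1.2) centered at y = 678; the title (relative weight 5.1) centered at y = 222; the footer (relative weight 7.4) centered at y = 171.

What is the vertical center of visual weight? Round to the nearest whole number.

Total weight = 3.7 + 2.5 + 8.0 + 1.2 + 5.1 + 7.4 = 27.9.
Σw·y = 9613.1; ȳ = 9613.1/27.9 ≈ 344.56.

y ≈ 345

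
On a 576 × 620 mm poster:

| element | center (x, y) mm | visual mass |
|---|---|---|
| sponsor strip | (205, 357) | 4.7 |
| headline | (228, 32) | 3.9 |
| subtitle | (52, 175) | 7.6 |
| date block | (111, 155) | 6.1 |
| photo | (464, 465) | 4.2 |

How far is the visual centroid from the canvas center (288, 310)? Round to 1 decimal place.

≈ 132.8 mm

Total weight = 4.7 + 3.9 + 7.6 + 6.1 + 4.2 = 26.5.
x: (4.7·205 + 3.9·228 + 7.6·52 + 6.1·111 + 4.2·464) / 26.5 = 4873.8 / 26.5 ≈ 183.92
y: (4.7·357 + 3.9·32 + 7.6·175 + 6.1·155 + 4.2·465) / 26.5 = 6031.2 / 26.5 ≈ 227.59
From (288, 310): dx = -104.08, dy = -82.41, so the distance is √(dx²+dy²) ≈ 132.76.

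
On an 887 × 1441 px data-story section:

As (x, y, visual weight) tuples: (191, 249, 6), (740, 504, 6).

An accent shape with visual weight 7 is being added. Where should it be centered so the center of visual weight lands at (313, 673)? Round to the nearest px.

New total weight: (6 + 6) + 7 = 19.
x: target moment 19×313 = 5947; current 6·191 + 6·740 = 5586; the accent shape supplies 361, so x = 361/7 ≈ 51.57.
y: target moment 19×673 = 12787; current 6·249 + 6·504 = 4518; the accent shape supplies 8269, so y = 8269/7 ≈ 1181.29.

(52, 1181)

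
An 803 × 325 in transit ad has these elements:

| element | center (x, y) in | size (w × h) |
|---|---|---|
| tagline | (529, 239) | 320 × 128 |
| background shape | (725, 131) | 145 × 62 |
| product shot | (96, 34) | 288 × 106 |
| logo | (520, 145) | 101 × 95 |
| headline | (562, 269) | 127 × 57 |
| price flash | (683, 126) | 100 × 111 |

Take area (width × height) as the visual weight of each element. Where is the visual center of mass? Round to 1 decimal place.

Areas: tagline 320·128 = 40960, background shape 145·62 = 8990, product shot 288·106 = 30528, logo 101·95 = 9595, headline 127·57 = 7239, price flash 100·111 = 11100. Total weight = 108412.
x-moment: 40960·529 + 8990·725 + 30528·96 + 9595·520 + 7239·562 + 11100·683 = 47755296; centroid 47755296/108412 ≈ 440.50.
y-moment: 40960·239 + 8990·131 + 30528·34 + 9595·145 + 7239·269 + 11100·126 = 16742248; centroid 16742248/108412 ≈ 154.43.

(440.5, 154.4)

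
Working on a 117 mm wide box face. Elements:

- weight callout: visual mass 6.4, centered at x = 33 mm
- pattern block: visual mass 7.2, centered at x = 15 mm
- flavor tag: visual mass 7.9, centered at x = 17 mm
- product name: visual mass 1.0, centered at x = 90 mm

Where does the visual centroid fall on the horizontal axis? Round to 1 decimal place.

x ≈ 24.2

Weights sum to 6.4 + 7.2 + 7.9 + 1.0 = 22.5.
x-moment: 6.4·33 + 7.2·15 + 7.9·17 + 1.0·90 = 543.5; centroid 543.5/22.5 ≈ 24.16.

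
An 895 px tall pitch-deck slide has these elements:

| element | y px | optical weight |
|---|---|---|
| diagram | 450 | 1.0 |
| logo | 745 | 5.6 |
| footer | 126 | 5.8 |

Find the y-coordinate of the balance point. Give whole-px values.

Weights sum to 1.0 + 5.6 + 5.8 = 12.4.
Σw·y = 1.0·450 + 5.6·745 + 5.8·126 = 5352.8, so ȳ = 5352.8/12.4 ≈ 431.68.

y ≈ 432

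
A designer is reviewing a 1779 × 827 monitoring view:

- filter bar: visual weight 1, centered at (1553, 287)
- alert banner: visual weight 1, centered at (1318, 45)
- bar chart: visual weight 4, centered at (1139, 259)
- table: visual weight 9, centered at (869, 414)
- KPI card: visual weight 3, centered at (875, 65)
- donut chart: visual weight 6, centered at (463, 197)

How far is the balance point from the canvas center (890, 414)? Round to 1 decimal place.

Total weight = 1 + 1 + 4 + 9 + 3 + 6 = 24.
x: moment 20651 / weight 24 ≈ 860.46
Σw·y = 6471; ȳ = 6471/24 ≈ 269.62.
Offset from (890, 414): Δx ≈ -29.54, Δy ≈ -144.38; distance = √(Δx² + Δy²) ≈ 147.37.

≈ 147.4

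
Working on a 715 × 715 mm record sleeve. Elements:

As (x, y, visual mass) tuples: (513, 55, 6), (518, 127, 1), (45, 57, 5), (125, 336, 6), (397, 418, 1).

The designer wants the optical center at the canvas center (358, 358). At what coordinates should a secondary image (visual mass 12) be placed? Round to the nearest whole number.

(511, 660)

After adding the secondary image, total weight = 6 + 1 + 5 + 6 + 1 + 12 = 31.
x: target moment 31×358 = 11098; current 6·513 + 1·518 + 5·45 + 6·125 + 1·397 = 4968; the secondary image supplies 6130, so x = 6130/12 ≈ 510.83.
y: target moment 31×358 = 11098; current 6·55 + 1·127 + 5·57 + 6·336 + 1·418 = 3176; the secondary image supplies 7922, so y = 7922/12 ≈ 660.17.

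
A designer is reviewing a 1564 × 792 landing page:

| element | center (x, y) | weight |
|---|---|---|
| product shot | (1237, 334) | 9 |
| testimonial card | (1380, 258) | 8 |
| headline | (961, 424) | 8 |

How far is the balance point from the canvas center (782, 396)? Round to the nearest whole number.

Weights sum to 9 + 8 + 8 = 25.
Σw·x = 9·1237 + 8·1380 + 8·961 = 29861, so x̄ = 29861/25 ≈ 1194.44.
Σw·y = 9·334 + 8·258 + 8·424 = 8462, so ȳ = 8462/25 ≈ 338.48.
Offset from (782, 396): Δx ≈ 412.44, Δy ≈ -57.52; distance = √(Δx² + Δy²) ≈ 416.43.

≈ 416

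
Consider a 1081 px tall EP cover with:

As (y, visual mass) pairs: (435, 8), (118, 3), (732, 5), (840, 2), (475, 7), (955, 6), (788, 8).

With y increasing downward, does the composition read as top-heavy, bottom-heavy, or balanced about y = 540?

bottom-heavy

Weights sum to 8 + 3 + 5 + 2 + 7 + 6 + 8 = 39.
Σw·y = 8·435 + 3·118 + 5·732 + 2·840 + 7·475 + 6·955 + 8·788 = 24533, so ȳ = 24533/39 ≈ 629.05.
629.1 lies below (larger y than) the midline 540, so the layout is bottom-heavy.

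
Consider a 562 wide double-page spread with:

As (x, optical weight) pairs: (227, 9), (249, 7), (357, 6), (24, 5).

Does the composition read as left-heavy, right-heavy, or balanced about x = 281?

Total weight = 9 + 7 + 6 + 5 = 27.
x: (9·227 + 7·249 + 6·357 + 5·24) / 27 = 6048 / 27 ≈ 224.00
224.0 vs midline 281 → left-heavy.

left-heavy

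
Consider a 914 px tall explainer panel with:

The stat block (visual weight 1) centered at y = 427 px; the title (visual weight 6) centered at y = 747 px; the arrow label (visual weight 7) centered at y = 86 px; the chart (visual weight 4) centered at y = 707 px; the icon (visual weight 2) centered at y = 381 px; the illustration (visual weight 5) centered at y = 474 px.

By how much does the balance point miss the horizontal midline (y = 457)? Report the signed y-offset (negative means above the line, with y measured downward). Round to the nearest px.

Weights sum to 1 + 6 + 7 + 4 + 2 + 5 = 25.
y-moment: 1·427 + 6·747 + 7·86 + 4·707 + 2·381 + 5·474 = 11471; centroid 11471/25 ≈ 458.84.
Difference: 458.84 − 457 ≈ 1.84.

≈ 2 px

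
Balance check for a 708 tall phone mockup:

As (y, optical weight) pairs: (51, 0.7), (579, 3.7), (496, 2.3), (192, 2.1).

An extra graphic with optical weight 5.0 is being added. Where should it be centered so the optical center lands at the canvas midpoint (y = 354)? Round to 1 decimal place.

After adding the extra graphic, total weight = 0.7 + 3.7 + 2.3 + 2.1 + 5.0 = 13.8.
y: target moment 13.8×354 = 4885.2; current 0.7·51 + 3.7·579 + 2.3·496 + 2.1·192 = 3722.0; the extra graphic supplies 1163.2, so y = 1163.2/5.0 ≈ 232.64.

y ≈ 232.6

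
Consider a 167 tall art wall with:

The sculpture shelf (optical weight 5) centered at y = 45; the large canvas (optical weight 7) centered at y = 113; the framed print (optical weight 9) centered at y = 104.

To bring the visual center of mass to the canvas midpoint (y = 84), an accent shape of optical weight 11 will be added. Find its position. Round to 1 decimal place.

y ≈ 66.9

After adding the accent shape, total weight = 5 + 7 + 9 + 11 = 32.
y: target moment 32×84 = 2688; current 5·45 + 7·113 + 9·104 = 1952; the accent shape supplies 736, so y = 736/11 ≈ 66.91.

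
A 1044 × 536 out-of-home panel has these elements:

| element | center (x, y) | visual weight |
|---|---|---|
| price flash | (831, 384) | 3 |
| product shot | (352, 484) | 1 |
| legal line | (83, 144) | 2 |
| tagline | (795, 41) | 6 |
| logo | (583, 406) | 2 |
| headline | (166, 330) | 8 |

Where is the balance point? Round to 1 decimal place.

Weights sum to 3 + 1 + 2 + 6 + 2 + 8 = 22.
Σw·x = 10275; x̄ = 10275/22 ≈ 467.05.
Σw·y = 5622; ȳ = 5622/22 ≈ 255.55.

(467.0, 255.5)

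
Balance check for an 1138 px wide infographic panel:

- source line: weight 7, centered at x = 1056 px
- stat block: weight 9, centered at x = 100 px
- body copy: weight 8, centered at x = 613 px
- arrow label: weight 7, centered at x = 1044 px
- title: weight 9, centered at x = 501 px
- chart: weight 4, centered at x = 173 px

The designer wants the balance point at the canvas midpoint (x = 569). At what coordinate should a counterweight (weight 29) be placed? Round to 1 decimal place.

After adding the counterweight, total weight = 7 + 9 + 8 + 7 + 9 + 4 + 29 = 73.
x: need Σw·x = 73·569 = 41537. Existing = 7·1056 + 9·100 + 8·613 + 7·1044 + 9·501 + 4·173 = 25705. Remainder 15832 / 29 ≈ 545.93.

x ≈ 545.9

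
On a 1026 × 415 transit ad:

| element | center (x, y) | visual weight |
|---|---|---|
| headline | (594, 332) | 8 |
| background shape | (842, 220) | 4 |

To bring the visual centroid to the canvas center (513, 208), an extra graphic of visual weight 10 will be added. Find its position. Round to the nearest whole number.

New total weight: (8 + 4) + 10 = 22.
x: target moment 22×513 = 11286; current 8·594 + 4·842 = 8120; the extra graphic supplies 3166, so x = 3166/10 ≈ 316.60.
y: target moment 22×208 = 4576; current 8·332 + 4·220 = 3536; the extra graphic supplies 1040, so y = 1040/10 ≈ 104.00.

(317, 104)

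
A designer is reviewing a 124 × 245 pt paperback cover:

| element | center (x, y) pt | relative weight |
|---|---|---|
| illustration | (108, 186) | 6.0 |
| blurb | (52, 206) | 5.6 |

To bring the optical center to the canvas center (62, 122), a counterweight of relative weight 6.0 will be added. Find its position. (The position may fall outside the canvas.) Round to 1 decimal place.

With the counterweight, Σw becomes 6.0 + 5.6 + 6.0 = 17.6.
x: need Σw·x = 17.6·62 = 1091.2. Existing = 6.0·108 + 5.6·52 = 939.2. Remainder 152.0 / 6.0 ≈ 25.33.
y: need Σw·y = 17.6·122 = 2147.2. Existing = 6.0·186 + 5.6·206 = 2269.6. Remainder -122.4 / 6.0 ≈ -20.40.

(25.3, -20.4)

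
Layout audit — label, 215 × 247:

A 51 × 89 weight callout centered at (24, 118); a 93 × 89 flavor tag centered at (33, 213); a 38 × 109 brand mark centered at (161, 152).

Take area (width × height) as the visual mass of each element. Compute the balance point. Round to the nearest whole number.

(62, 173)

Taking area as weight: weight callout 51·89 = 4539, flavor tag 93·89 = 8277, brand mark 38·109 = 4142. Sum 16958.
x: (4539·24 + 8277·33 + 4142·161) / 16958 = 1048939 / 16958 ≈ 61.86
y: (4539·118 + 8277·213 + 4142·152) / 16958 = 2928187 / 16958 ≈ 172.67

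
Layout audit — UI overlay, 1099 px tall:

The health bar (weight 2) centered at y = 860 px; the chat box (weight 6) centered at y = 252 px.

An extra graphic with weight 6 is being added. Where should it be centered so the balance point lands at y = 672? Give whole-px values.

y ≈ 1029

New total weight: (2 + 6) + 6 = 14.
y: target moment 14×672 = 9408; current 2·860 + 6·252 = 3232; the extra graphic supplies 6176, so y = 6176/6 ≈ 1029.33.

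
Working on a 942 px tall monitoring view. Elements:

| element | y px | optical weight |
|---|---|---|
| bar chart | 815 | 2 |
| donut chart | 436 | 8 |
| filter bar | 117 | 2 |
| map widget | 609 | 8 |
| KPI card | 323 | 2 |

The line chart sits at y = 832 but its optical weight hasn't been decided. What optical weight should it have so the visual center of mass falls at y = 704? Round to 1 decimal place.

Fixed elements: Σw = 2 + 8 + 2 + 8 + 2 = 22, Σw·y = 2·815 + 8·436 + 2·117 + 8·609 + 2·323 = 10870.
Set Σw·y/Σw = 704: (10870 + 832w) = 704·(22 + w).
Solving: w = (704·22 − 10870) / (832 − 704) = 4618 / 128 ≈ 36.08.

w ≈ 36.1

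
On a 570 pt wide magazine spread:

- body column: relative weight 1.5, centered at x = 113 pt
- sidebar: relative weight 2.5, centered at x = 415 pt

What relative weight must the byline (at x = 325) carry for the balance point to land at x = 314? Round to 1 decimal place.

Known weights sum to 1.5 + 2.5 = 4.0; their moment is 1.5·113 + 2.5·415 = 1207.0.
Balance at x = 314 requires (1207.0 + w·325) / (4.0 + w) = 314.
So w = (314·4.0 − 1207.0)/(325 − 314) = 49.0/11 ≈ 4.45.

w ≈ 4.5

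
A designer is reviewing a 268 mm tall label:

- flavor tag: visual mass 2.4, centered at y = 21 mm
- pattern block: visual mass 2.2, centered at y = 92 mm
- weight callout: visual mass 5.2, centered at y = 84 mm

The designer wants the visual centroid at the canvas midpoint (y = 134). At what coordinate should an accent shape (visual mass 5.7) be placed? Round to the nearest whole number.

After adding the accent shape, total weight = 2.4 + 2.2 + 5.2 + 5.7 = 15.5.
Along y: (689.6 + 5.7·y) / 15.5 = 134 (existing moment 2.4·21 + 2.2·92 + 5.2·84 = 689.6) ⇒ y = (2077.0 − 689.6) / 5.7 ≈ 243.40.

y ≈ 243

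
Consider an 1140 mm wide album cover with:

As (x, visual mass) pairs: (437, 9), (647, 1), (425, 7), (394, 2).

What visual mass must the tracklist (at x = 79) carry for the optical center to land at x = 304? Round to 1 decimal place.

Fixed elements: Σw = 9 + 1 + 7 + 2 = 19, Σw·x = 9·437 + 1·647 + 7·425 + 2·394 = 8343.
For the centroid to hit 304: (8343 + w·79) / (19 + w) = 304.
Rearranging, w·(79 − 304) = 304·19 − 8343 = -2567, so w ≈ -2567/-225 = 11.41.

w ≈ 11.4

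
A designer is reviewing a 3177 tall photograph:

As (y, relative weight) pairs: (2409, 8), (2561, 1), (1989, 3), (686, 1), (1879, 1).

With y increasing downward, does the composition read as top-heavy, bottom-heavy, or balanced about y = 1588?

bottom-heavy

Total weight = 8 + 1 + 3 + 1 + 1 = 14.
y: (8·2409 + 1·2561 + 3·1989 + 1·686 + 1·1879) / 14 = 30365 / 14 ≈ 2168.93
Since 2168.9 is below (larger y than) 1588, the composition reads bottom-heavy.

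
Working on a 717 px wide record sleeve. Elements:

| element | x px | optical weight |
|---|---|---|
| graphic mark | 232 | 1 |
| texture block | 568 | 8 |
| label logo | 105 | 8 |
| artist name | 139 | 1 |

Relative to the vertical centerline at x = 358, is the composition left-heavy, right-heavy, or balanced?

left-heavy

Σw = 1 + 8 + 8 + 1 = 18.
x-moment: 1·232 + 8·568 + 8·105 + 1·139 = 5755; centroid 5755/18 ≈ 319.72.
319.7 lies left of the midline 358, so the layout is left-heavy.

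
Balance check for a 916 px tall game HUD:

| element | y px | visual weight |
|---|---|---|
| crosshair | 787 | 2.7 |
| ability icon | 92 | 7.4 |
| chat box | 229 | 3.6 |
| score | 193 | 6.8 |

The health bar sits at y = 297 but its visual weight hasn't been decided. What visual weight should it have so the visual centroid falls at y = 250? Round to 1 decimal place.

w ≈ 3.9

Existing Σw = 20.5 (2.7 + 7.4 + 3.6 + 6.8); existing moment 2.7·787 + 7.4·92 + 3.6·229 + 6.8·193 = 4942.5.
For the centroid to hit 250: (4942.5 + w·297) / (20.5 + w) = 250.
So w = (250·20.5 − 4942.5)/(297 − 250) = 182.5/47 ≈ 3.88.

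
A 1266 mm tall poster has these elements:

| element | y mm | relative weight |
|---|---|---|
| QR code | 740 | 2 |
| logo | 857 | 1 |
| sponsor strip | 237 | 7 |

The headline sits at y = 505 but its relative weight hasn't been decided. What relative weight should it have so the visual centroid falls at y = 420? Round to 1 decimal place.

Existing Σw = 10 (2 + 1 + 7); existing moment 2·740 + 1·857 + 7·237 = 3996.
For the centroid to hit 420: (3996 + w·505) / (10 + w) = 420.
So w = (420·10 − 3996)/(505 − 420) = 204/85 ≈ 2.40.

w ≈ 2.4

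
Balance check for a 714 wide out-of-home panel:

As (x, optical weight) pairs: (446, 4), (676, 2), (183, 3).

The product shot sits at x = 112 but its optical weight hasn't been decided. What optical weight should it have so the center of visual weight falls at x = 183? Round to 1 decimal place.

Fixed elements: Σw = 4 + 2 + 3 = 9, Σw·x = 4·446 + 2·676 + 3·183 = 3685.
For the centroid to hit 183: (3685 + w·112) / (9 + w) = 183.
Solving: w = (183·9 − 3685) / (112 − 183) = -2038 / -71 ≈ 28.70.

w ≈ 28.7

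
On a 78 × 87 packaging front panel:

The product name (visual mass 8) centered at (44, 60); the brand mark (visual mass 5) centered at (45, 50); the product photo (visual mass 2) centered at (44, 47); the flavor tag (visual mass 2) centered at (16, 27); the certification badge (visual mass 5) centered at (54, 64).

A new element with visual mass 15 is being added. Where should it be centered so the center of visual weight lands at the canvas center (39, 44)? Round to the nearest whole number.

(32, 29)

New total weight: (8 + 5 + 2 + 2 + 5) + 15 = 37.
x: need Σw·x = 37·39 = 1443. Existing = 8·44 + 5·45 + 2·44 + 2·16 + 5·54 = 967. Remainder 476 / 15 ≈ 31.73.
y: need Σw·y = 37·44 = 1628. Existing = 8·60 + 5·50 + 2·47 + 2·27 + 5·64 = 1198. Remainder 430 / 15 ≈ 28.67.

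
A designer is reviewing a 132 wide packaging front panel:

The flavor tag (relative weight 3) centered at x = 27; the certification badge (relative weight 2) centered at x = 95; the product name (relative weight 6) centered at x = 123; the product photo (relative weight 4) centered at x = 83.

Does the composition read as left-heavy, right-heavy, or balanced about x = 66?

Weights sum to 3 + 2 + 6 + 4 = 15.
x-moment: 3·27 + 2·95 + 6·123 + 4·83 = 1341; centroid 1341/15 ≈ 89.40.
89.4 vs midline 66 → right-heavy.

right-heavy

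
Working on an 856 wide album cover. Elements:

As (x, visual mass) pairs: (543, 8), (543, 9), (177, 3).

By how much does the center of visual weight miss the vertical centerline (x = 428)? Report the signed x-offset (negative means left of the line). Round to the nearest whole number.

≈ 60

Weights sum to 8 + 9 + 3 = 20.
x-moment: 8·543 + 9·543 + 3·177 = 9762; centroid 9762/20 ≈ 488.10.
Against x = 428, that's 488.10 − 428 = 60.10.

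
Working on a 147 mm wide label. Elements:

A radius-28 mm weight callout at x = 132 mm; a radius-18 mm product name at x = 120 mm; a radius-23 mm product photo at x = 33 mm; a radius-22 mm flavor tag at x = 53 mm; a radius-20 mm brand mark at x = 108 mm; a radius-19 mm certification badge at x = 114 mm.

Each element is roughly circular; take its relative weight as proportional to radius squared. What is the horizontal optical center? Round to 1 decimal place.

r² weights: weight callout 28² = 784, product name 18² = 324, product photo 23² = 529, flavor tag 22² = 484, brand mark 20² = 400, certification badge 19² = 361. Total = 2882.
x: moment 269831 / weight 2882 ≈ 93.63

x ≈ 93.6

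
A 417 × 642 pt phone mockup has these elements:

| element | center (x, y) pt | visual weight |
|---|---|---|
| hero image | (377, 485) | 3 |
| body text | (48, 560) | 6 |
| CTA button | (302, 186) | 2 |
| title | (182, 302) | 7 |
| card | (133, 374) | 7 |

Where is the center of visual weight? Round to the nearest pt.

Weights sum to 3 + 6 + 2 + 7 + 7 = 25.
x: (3·377 + 6·48 + 2·302 + 7·182 + 7·133) / 25 = 4228 / 25 ≈ 169.12
y: (3·485 + 6·560 + 2·186 + 7·302 + 7·374) / 25 = 9919 / 25 ≈ 396.76

(169, 397)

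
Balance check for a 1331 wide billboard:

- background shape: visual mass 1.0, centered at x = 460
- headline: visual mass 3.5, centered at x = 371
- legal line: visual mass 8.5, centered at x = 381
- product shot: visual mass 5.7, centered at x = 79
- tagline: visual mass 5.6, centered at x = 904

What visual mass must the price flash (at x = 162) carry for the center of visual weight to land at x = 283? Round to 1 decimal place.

w ≈ 30.0

Existing Σw = 24.3 (1.0 + 3.5 + 8.5 + 5.7 + 5.6); existing moment 1.0·460 + 3.5·371 + 8.5·381 + 5.7·79 + 5.6·904 = 10509.7.
For the centroid to hit 283: (10509.7 + w·162) / (24.3 + w) = 283.
So w = (283·24.3 − 10509.7)/(162 − 283) = -3632.8/-121 ≈ 30.02.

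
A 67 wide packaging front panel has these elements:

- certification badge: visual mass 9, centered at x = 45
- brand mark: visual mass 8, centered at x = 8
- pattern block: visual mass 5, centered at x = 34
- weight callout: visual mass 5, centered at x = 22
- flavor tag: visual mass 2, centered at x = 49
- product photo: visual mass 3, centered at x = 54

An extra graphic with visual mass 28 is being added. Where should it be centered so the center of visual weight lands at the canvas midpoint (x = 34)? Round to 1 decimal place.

x ≈ 36.8

New total weight: (9 + 8 + 5 + 5 + 2 + 3) + 28 = 60.
x: target moment 60×34 = 2040; current 9·45 + 8·8 + 5·34 + 5·22 + 2·49 + 3·54 = 1009; the extra graphic supplies 1031, so x = 1031/28 ≈ 36.82.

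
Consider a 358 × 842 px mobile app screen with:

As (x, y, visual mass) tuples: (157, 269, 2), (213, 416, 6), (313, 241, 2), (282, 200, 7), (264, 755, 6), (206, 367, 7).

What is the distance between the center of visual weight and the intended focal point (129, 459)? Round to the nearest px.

Weights sum to 2 + 6 + 2 + 7 + 6 + 7 = 30.
Σw·x = 2·157 + 6·213 + 2·313 + 7·282 + 6·264 + 7·206 = 7218, so x̄ = 7218/30 ≈ 240.60.
Σw·y = 2·269 + 6·416 + 2·241 + 7·200 + 6·755 + 7·367 = 12015, so ȳ = 12015/30 ≈ 400.50.
Relative to (129, 459): Δ = (111.60, -58.50); |Δ| = √(111.60² + -58.50²) ≈ 126.00.

≈ 126 px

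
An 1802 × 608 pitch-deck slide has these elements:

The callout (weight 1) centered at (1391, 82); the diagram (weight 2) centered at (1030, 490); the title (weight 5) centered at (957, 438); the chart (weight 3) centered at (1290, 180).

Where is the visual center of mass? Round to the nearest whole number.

Σw = 1 + 2 + 5 + 3 = 11.
Σw·x = 1·1391 + 2·1030 + 5·957 + 3·1290 = 12106, so x̄ = 12106/11 ≈ 1100.55.
Σw·y = 1·82 + 2·490 + 5·438 + 3·180 = 3792, so ȳ = 3792/11 ≈ 344.73.

(1101, 345)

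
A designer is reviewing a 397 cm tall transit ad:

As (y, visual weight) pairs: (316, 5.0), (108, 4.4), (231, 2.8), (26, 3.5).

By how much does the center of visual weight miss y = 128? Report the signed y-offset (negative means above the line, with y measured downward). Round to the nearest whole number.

Σw = 5.0 + 4.4 + 2.8 + 3.5 = 15.7.
y: (5.0·316 + 4.4·108 + 2.8·231 + 3.5·26) / 15.7 = 2793.0 / 15.7 ≈ 177.90
Difference: 177.90 − 128 ≈ 49.90.

≈ 50 cm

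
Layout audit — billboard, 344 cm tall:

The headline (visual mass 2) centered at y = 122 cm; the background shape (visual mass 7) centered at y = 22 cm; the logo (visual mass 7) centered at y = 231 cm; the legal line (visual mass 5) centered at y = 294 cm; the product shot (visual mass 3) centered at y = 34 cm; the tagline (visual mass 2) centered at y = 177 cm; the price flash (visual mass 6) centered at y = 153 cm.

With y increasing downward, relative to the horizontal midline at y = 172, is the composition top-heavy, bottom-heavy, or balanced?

top-heavy

Σw = 2 + 7 + 7 + 5 + 3 + 2 + 6 = 32.
Σw·y = 4859; ȳ = 4859/32 ≈ 151.84.
Since 151.8 is above (smaller y than) 172, the composition reads top-heavy.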